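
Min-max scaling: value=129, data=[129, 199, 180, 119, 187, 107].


min=107, max=199
(129-107)/(199-107) = 22/92 = 0.2391

0.2391


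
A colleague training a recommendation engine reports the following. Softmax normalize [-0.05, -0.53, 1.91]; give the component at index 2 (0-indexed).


Exponentials: e^-0.05=0.9512, e^-0.53=0.5886, e^1.91=6.7531
Sum = 8.2929
Softmax = [0.1147, 0.071, 0.8143]
p[2] = 6.7531/8.2929 = 0.8143

0.8143


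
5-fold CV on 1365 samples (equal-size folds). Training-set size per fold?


Fold size = 1365/5 = 273
Training per fold = 1365 - 273 = 1092

1092


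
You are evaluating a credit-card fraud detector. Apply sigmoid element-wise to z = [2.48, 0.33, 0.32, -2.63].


σ(2.48) = 1/(1+e^-2.48) = 0.9227
σ(0.33) = 1/(1+e^-0.33) = 0.5818
σ(0.32) = 1/(1+e^-0.32) = 0.5793
σ(-2.63) = 1/(1+e^2.63) = 0.0672
result = [0.9227, 0.5818, 0.5793, 0.0672]

[0.9227, 0.5818, 0.5793, 0.0672]


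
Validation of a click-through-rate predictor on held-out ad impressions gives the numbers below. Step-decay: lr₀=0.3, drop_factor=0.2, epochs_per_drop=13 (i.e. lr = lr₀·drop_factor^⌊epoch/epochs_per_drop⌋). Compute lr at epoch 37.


n_drops = ⌊37/13⌋ = 2
lr = 0.3·0.2^2 = 0.3·0.04 = 0.012

0.012


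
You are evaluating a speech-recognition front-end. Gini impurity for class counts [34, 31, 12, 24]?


Probabilities: [34/101, 31/101, 12/101, 24/101] ≈ [0.3366, 0.3069, 0.1188, 0.2376]
Σpᵢ² = (1156 + 961 + 144 + 576)/101² = 2837/10201
Gini = 1 - Σpᵢ² = 1 - 2837/10201 = 0.7219

0.7219


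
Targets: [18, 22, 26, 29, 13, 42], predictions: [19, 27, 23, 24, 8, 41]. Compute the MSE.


Squared errors: (18-19)²=1, (22-27)²=25, (26-23)²=9, (29-24)²=25, (13-8)²=25, (42-41)²=1
Sum = 86
MSE = 86/6 = 43/3

43/3


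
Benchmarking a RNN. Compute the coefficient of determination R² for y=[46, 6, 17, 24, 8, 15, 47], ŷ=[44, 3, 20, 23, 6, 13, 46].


ȳ = 23.2857
SS_res = Σ(y-ŷ)² = 32
SS_tot = Σ(y-ȳ)² = 1719.43
R² = 1 - SS_res/SS_tot = 1 - 0.0186 = 0.9814

0.9814


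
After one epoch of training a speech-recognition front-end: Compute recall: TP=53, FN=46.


Recall = TP/(TP+FN)
= 53/(53+46)
= 53/99 = 53.54%

53.54%


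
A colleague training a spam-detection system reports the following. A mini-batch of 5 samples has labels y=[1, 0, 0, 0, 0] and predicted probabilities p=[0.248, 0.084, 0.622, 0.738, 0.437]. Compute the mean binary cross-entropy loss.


L[0] = -ln(0.248) = 1.3943
L[1] = -ln(1-0.084) = -ln(0.916) = 0.0877
L[2] = -ln(1-0.622) = -ln(0.378) = 0.9729
L[3] = -ln(1-0.738) = -ln(0.262) = 1.3394
L[4] = -ln(1-0.437) = -ln(0.563) = 0.5745
mean = (1.3943 + 0.0877 + 0.9729 + 1.3394 + 0.5745)/5 = 0.8738

0.8738


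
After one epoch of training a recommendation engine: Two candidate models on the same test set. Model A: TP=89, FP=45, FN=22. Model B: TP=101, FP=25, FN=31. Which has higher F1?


Model A: P=89/134=0.6642, R=89/111=0.8018, F1=2PR/(P+R)=2TP/(2TP+FP+FN)=178/245=0.7265
Model B: P=101/126=0.8016, R=101/132=0.7652, F1=2PR/(P+R)=2TP/(2TP+FP+FN)=202/258=0.7829
0.7265 < 0.7829 → Model B

Model B


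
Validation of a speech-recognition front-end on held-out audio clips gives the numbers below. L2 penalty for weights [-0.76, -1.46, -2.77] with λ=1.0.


‖w‖₂² = (-0.76)² + (-1.46)² + (-2.77)²
     = 0.5776 + 2.1316 + 7.6729
     = 10.3821
λ·‖w‖₂² = 1.0·10.3821 = 10.3821

10.3821


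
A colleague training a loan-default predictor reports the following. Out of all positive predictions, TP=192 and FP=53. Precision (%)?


Precision = TP/(TP+FP)
= 192/(192+53)
= 192/245 = 78.37%

78.37%


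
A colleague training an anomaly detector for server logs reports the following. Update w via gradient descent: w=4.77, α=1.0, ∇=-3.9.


w_new = w - α·∇
= 4.77 - 1.0·-3.9
= 4.77 + 3.9
= 8.67

8.67


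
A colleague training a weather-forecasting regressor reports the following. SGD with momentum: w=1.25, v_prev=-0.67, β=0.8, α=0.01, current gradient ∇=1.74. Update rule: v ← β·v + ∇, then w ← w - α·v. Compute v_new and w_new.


v_new = 0.8·-0.67 + 1.74 = -0.536 + 1.74 = 1.204
w_new = 1.25 - 0.01·1.204 = 1.25 - 0.01204 = 1.23796

v_new=1.204, w_new=1.23796


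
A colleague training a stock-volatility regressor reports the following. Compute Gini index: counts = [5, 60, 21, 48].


Probabilities: [5/134, 60/134, 21/134, 48/134] ≈ [0.0373, 0.4478, 0.1567, 0.3582]
Σpᵢ² = (25 + 3600 + 441 + 2304)/134² = 6370/17956
Gini = 1 - Σpᵢ² = 1 - 6370/17956 = 0.6452

0.6452


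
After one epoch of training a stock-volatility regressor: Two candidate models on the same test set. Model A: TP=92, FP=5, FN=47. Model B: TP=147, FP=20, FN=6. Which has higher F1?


Model A: P=92/97=0.9485, R=92/139=0.6619, F1=2PR/(P+R)=2TP/(2TP+FP+FN)=184/236=0.7797
Model B: P=147/167=0.8802, R=147/153=0.9608, F1=2PR/(P+R)=2TP/(2TP+FP+FN)=294/320=0.9187
0.7797 < 0.9187 → Model B

Model B


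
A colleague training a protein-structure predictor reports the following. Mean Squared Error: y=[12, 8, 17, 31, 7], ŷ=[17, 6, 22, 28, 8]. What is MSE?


Squared errors: (12-17)²=25, (8-6)²=4, (17-22)²=25, (31-28)²=9, (7-8)²=1
Sum = 64
MSE = 64/5 = 64/5

64/5


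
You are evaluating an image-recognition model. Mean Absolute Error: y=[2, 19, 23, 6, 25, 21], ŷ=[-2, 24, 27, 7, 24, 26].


Absolute errors: |2+ 2|=4, |19-24|=5, |23-27|=4, |6-7|=1, |25-24|=1, |21-26|=5
Sum = 20
MAE = 20/6 = 10/3

10/3


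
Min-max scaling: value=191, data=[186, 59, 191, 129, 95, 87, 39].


min=39, max=191
(191-39)/(191-39) = 152/152 = 1.0

1.0


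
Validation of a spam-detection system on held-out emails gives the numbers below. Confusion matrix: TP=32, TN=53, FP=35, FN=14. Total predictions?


Total = TP + TN + FP + FN
= 32 + 53 + 35 + 14
= 134
(Predicted positive: 67, predicted negative: 67)

134


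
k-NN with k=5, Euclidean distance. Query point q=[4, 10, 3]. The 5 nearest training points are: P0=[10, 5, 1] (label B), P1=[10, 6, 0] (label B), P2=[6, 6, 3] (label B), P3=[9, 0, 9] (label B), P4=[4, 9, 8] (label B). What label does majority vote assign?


d(q,P0) = 8.0623  (label B)
d(q,P1) = 7.8102  (label B)
d(q,P2) = 4.4721  (label B)
d(q,P3) = 12.6886  (label B)
d(q,P4) = 5.099  (label B)
Votes: A=0, B=5
Majority → B

B


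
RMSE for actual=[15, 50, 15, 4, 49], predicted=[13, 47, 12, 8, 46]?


MSE = 47/5 = 9.4
RMSE = √(47/5) = 3.0659

3.0659


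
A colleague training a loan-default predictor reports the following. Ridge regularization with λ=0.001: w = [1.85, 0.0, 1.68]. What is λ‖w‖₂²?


‖w‖₂² = (1.85)² + (0.0)² + (1.68)²
     = 3.4225 + 0 + 2.8224
     = 6.2449
λ·‖w‖₂² = 0.001·6.2449 = 0.006245

0.006245


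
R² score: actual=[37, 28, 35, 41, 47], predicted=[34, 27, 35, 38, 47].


ȳ = 37.6
SS_res = Σ(y-ŷ)² = 19
SS_tot = Σ(y-ȳ)² = 199.2
R² = 1 - SS_res/SS_tot = 1 - 0.0954 = 0.9046

0.9046


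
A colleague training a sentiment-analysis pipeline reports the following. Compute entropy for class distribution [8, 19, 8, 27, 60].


Probabilities: [8/122, 19/122, 8/122, 27/122, 60/122] ≈ [0.0656, 0.1557, 0.0656, 0.2213, 0.4918]
H = -((8/122)·log₂(8/122) + (19/122)·log₂(19/122) + (8/122)·log₂(8/122) + (27/122)·log₂(27/122) + (60/122)·log₂(60/122))
  = 1.9184 bits

1.9184 bits


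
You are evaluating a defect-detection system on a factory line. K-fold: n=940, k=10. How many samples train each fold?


Fold size = 940/10 = 94
Training per fold = 940 - 94 = 846

846


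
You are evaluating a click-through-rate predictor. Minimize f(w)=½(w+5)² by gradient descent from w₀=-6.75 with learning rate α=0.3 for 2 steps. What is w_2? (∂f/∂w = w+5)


step 1: grad = -6.75+5 = -1.75; w = -6.75 - 0.3·(-1.75) = -6.225
step 2: grad = -6.225+5 = -1.225; w = -6.225 - 0.3·(-1.225) = -5.8575

-5.8575


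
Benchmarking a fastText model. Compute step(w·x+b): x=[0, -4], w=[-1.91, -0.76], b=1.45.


z = (0)·(-1.91) + (-4)·(-0.76) + 1.45
  = 4.49
step(z) = 1 (z≥0)

1


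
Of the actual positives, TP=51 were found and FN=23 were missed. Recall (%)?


Recall = TP/(TP+FN)
= 51/(51+23)
= 51/74 = 68.92%

68.92%


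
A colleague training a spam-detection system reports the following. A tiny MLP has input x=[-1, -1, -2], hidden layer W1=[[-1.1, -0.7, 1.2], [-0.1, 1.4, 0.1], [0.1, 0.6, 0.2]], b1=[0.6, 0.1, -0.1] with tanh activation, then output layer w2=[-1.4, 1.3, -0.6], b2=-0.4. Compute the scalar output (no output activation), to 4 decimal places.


z1[0] = (-1.1)·(-1) + (-0.7)·(-1) + (1.2)·(-2) + 0.6 = 0.0
z1[1] = (-0.1)·(-1) + (1.4)·(-1) + (0.1)·(-2) + 0.1 = -1.4
z1[2] = (0.1)·(-1) + (0.6)·(-1) + (0.2)·(-2) - 0.1 = -1.2
h = tanh(z1) = [0.0, -0.8854, -0.8337]
output = (-1.4)·(0.0) + (1.3)·(-0.8854) + (-0.6)·(-0.8337) - 0.4 = -1.0508

-1.0508


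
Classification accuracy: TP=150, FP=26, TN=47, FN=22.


Accuracy = (TP+TN)/(TP+TN+FP+FN)
= (150+47)/(245)
= 197/245 = 80.41%

80.41%


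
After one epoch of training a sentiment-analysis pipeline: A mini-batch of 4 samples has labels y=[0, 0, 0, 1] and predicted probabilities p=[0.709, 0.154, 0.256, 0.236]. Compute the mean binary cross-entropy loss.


L[0] = -ln(1-0.709) = -ln(0.291) = 1.2344
L[1] = -ln(1-0.154) = -ln(0.846) = 0.1672
L[2] = -ln(1-0.256) = -ln(0.744) = 0.2957
L[3] = -ln(0.236) = 1.4439
mean = (1.2344 + 0.1672 + 0.2957 + 1.4439)/4 = 0.7853

0.7853


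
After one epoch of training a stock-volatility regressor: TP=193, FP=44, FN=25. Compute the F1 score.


Precision = 193/237 = 0.8143
Recall = 193/218 = 0.8853
F1 = 2·P·R/(P+R) = 2·TP/(2·TP+FP+FN) = 386/(386+44+25) = 386/455 = 0.8484

0.8484


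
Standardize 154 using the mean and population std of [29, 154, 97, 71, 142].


μ = 98.6, σ = 45.9591
z = (154 - 98.6)/45.9591 = 1.2054

1.2054


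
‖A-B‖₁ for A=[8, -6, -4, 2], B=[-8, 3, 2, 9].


d = |8+ 8| + |-6-3| + |-4-2| + |2-9|
  = 16 + 9 + 6 + 7
  = 38

38


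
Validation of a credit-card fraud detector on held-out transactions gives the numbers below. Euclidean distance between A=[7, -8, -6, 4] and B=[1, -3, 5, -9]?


d = √((7-1)² + (-8+ 3)² + (-6-5)² + (4+ 9)²)
  = √(36 + 25 + 121 + 169)
  = √351 = 18.735

18.735


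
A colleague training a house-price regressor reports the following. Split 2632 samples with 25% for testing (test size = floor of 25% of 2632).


Test = ⌊2632·25/100⌋ = 658
Train = 2632 - 658 = 1974

Train: 1974, Test: 658


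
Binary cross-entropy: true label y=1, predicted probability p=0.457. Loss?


BCE = -[y·ln(p) + (1-y)·ln(1-p)]
= -1·ln(0.457) - 0
= -ln(0.457) = 0.7831

0.7831


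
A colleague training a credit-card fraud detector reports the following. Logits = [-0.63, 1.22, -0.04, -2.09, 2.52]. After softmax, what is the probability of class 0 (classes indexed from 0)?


Exponentials: e^-0.63=0.5326, e^1.22=3.3872, e^-0.04=0.9608, e^-2.09=0.1237, e^2.52=12.4286
Sum = 17.4329
Softmax = [0.0306, 0.1943, 0.0551, 0.0071, 0.7129]
p[0] = 0.5326/17.4329 = 0.0306

0.0306


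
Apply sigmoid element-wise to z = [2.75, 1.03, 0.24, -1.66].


σ(2.75) = 1/(1+e^-2.75) = 0.9399
σ(1.03) = 1/(1+e^-1.03) = 0.7369
σ(0.24) = 1/(1+e^-0.24) = 0.5597
σ(-1.66) = 1/(1+e^1.66) = 0.1598
result = [0.9399, 0.7369, 0.5597, 0.1598]

[0.9399, 0.7369, 0.5597, 0.1598]


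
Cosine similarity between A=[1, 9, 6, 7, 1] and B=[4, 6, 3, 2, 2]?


A·B = 1·4 + 9·6 + 6·3 + 7·2 + 1·2 = 92
‖A‖ = √168 = 12.9615, ‖B‖ = √69 = 8.3066
cos = 92/(√168·√69) = 92/√11592 = 0.8545

0.8545


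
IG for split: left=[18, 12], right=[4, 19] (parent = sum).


Parent = [22, 31], H_parent = 0.9791
H_left = 0.971 (n=30), H_right = 0.6666 (n=23)
H_children = (30/53)·0.971 + (23/53)·0.6666 = 0.8389
IG = 0.9791 - 0.8389 = 0.1402

0.1402


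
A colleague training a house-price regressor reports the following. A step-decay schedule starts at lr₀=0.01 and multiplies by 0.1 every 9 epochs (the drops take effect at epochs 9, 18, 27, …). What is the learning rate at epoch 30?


n_drops = ⌊30/9⌋ = 3
lr = 0.01·0.1^3 = 0.01·0.001 = 0.00001

0.00001


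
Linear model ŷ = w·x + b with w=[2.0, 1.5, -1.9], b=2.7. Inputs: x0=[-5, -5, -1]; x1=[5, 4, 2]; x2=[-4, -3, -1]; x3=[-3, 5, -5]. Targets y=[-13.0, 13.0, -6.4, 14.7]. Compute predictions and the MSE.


ŷ0 = (2.0)·(-5) + (1.5)·(-5) + (-1.9)·(-1) + 2.7 = -12.9
ŷ1 = (2.0)·(5) + (1.5)·(4) + (-1.9)·(2) + 2.7 = 14.9
ŷ2 = (2.0)·(-4) + (1.5)·(-3) + (-1.9)·(-1) + 2.7 = -7.9
ŷ3 = (2.0)·(-3) + (1.5)·(5) + (-1.9)·(-5) + 2.7 = 13.7
errors² = [0.01, 3.61, 2.25, 1.0]
MSE = 6.8700/4 = 1.7175

1.7175


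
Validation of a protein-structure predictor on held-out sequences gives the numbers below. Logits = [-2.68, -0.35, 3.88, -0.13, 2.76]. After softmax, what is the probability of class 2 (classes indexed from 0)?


Exponentials: e^-2.68=0.0686, e^-0.35=0.7047, e^3.88=48.4242, e^-0.13=0.8781, e^2.76=15.7998
Sum = 65.8754
Softmax = [0.001, 0.0107, 0.7351, 0.0133, 0.2398]
p[2] = 48.4242/65.8754 = 0.7351

0.7351


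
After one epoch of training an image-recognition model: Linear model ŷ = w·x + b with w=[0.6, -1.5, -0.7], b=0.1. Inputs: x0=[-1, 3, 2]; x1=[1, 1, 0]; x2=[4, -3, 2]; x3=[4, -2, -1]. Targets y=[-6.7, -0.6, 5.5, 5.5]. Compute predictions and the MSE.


ŷ0 = (0.6)·(-1) + (-1.5)·(3) + (-0.7)·(2) + 0.1 = -6.4
ŷ1 = (0.6)·(1) + (-1.5)·(1) + (-0.7)·(0) + 0.1 = -0.8
ŷ2 = (0.6)·(4) + (-1.5)·(-3) + (-0.7)·(2) + 0.1 = 5.6
ŷ3 = (0.6)·(4) + (-1.5)·(-2) + (-0.7)·(-1) + 0.1 = 6.2
errors² = [0.09, 0.04, 0.01, 0.49]
MSE = 0.6300/4 = 0.1575

0.1575


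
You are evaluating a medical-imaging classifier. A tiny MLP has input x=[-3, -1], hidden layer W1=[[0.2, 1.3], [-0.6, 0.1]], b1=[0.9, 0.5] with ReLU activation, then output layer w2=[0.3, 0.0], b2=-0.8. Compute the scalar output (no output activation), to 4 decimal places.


z1[0] = (0.2)·(-3) + (1.3)·(-1) + 0.9 = -1.0
z1[1] = (-0.6)·(-3) + (0.1)·(-1) + 0.5 = 2.2
h = ReLU(z1) = [0.0, 2.2]
output = (0.3)·(0.0) + (0.0)·(2.2) - 0.8 = -0.8

-0.8


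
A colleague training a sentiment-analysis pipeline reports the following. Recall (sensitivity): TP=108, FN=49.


Recall = TP/(TP+FN)
= 108/(108+49)
= 108/157 = 68.79%

68.79%


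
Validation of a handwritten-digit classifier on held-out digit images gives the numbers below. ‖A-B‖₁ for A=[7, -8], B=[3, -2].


d = |7-3| + |-8+ 2|
  = 4 + 6
  = 10

10


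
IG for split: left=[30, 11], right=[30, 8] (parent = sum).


Parent = [60, 19], H_parent = 0.7959
H_left = 0.839 (n=41), H_right = 0.7425 (n=38)
H_children = (41/79)·0.839 + (38/79)·0.7425 = 0.7926
IG = 0.7959 - 0.7926 = 0.0033

0.0033


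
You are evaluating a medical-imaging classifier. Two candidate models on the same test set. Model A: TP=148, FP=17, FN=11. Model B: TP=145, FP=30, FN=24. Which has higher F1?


Model A: P=148/165=0.897, R=148/159=0.9308, F1=2PR/(P+R)=2TP/(2TP+FP+FN)=296/324=0.9136
Model B: P=145/175=0.8286, R=145/169=0.858, F1=2PR/(P+R)=2TP/(2TP+FP+FN)=290/344=0.843
0.9136 > 0.843 → Model A

Model A


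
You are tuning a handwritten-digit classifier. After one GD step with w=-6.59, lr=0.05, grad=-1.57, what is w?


w_new = w - α·∇
= -6.59 - 0.05·-1.57
= -6.59 + 0.0785
= -6.5115

-6.5115


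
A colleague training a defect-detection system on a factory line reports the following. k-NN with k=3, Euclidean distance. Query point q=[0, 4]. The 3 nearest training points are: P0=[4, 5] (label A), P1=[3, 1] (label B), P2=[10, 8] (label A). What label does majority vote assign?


d(q,P0) = 4.1231  (label A)
d(q,P1) = 4.2426  (label B)
d(q,P2) = 10.7703  (label A)
Votes: A=2, B=1
Majority → A

A


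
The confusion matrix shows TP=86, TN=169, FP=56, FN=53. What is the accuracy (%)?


Accuracy = (TP+TN)/(TP+TN+FP+FN)
= (86+169)/(364)
= 255/364 = 70.05%

70.05%


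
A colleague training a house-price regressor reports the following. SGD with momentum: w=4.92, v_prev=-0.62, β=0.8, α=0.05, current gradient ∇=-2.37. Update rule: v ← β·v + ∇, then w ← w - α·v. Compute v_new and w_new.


v_new = 0.8·-0.62 - 2.37 = -0.496 - 2.37 = -2.866
w_new = 4.92 - 0.05·-2.866 = 4.92 + 0.1433 = 5.0633

v_new=-2.866, w_new=5.0633


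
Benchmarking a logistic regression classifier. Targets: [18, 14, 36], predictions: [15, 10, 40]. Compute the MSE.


Squared errors: (18-15)²=9, (14-10)²=16, (36-40)²=16
Sum = 41
MSE = 41/3 = 41/3

41/3


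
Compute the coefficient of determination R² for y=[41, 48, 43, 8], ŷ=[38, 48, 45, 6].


ȳ = 35
SS_res = Σ(y-ŷ)² = 17
SS_tot = Σ(y-ȳ)² = 998
R² = 1 - SS_res/SS_tot = 1 - 0.017 = 0.983

0.983


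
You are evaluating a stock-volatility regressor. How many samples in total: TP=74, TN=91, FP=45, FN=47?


Total = TP + TN + FP + FN
= 74 + 91 + 45 + 47
= 257
(Predicted positive: 119, predicted negative: 138)

257


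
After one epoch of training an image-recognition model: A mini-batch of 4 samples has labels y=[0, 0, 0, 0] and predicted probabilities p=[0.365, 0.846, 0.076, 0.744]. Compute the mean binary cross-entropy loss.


L[0] = -ln(1-0.365) = -ln(0.635) = 0.4541
L[1] = -ln(1-0.846) = -ln(0.154) = 1.8708
L[2] = -ln(1-0.076) = -ln(0.924) = 0.079
L[3] = -ln(1-0.744) = -ln(0.256) = 1.3626
mean = (0.4541 + 1.8708 + 0.079 + 1.3626)/4 = 0.9416

0.9416


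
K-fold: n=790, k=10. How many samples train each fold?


Fold size = 790/10 = 79
Training per fold = 790 - 79 = 711

711


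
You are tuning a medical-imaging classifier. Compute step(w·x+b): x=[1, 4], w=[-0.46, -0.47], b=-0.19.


z = (1)·(-0.46) + (4)·(-0.47) - 0.19
  = -2.53
step(z) = 0 (z<0)

0


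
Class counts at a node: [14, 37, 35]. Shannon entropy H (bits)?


Probabilities: [14/86, 37/86, 35/86] ≈ [0.1628, 0.4302, 0.407]
H = -((14/86)·log₂(14/86) + (37/86)·log₂(37/86) + (35/86)·log₂(35/86))
  = 1.4777 bits

1.4777 bits


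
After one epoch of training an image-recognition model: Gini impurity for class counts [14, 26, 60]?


Probabilities: [14/100, 26/100, 60/100] ≈ [0.14, 0.26, 0.6]
Σpᵢ² = (196 + 676 + 3600)/100² = 4472/10000
Gini = 1 - Σpᵢ² = 1 - 4472/10000 = 0.5528

0.5528


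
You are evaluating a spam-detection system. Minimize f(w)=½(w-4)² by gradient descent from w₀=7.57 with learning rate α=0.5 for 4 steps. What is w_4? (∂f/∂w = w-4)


step 1: grad = 7.57-4 = 3.57; w = 7.57 - 0.5·(3.57) = 5.785
step 2: grad = 5.785-4 = 1.785; w = 5.785 - 0.5·(1.785) = 4.8925
step 3: grad = 4.8925-4 = 0.8925; w = 4.8925 - 0.5·(0.8925) = 4.44625
step 4: grad = 4.44625-4 = 0.44625; w = 4.44625 - 0.5·(0.44625) = 4.223125

4.223125


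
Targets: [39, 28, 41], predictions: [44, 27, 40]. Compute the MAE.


Absolute errors: |39-44|=5, |28-27|=1, |41-40|=1
Sum = 7
MAE = 7/3 = 7/3

7/3


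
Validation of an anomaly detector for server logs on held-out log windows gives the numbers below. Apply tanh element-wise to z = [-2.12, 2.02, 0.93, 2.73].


tanh(-2.12) = -0.9716
tanh(2.02) = 0.9654
tanh(0.93) = 0.7306
tanh(2.73) = 0.9915
result = [-0.9716, 0.9654, 0.7306, 0.9915]

[-0.9716, 0.9654, 0.7306, 0.9915]


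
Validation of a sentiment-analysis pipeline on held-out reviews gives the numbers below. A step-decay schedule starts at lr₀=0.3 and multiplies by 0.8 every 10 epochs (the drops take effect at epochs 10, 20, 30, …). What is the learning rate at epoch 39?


n_drops = ⌊39/10⌋ = 3
lr = 0.3·0.8^3 = 0.3·0.512 = 0.1536

0.1536


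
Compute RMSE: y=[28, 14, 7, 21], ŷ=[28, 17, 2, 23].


MSE = 38/4 = 9.5
RMSE = √(38/4) = 3.0822

3.0822


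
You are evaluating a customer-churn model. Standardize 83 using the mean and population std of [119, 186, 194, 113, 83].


μ = 139, σ = 43.4649
z = (83 - 139)/43.4649 = -1.2884

-1.2884


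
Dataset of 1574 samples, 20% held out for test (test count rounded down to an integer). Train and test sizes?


Test = ⌊1574·20/100⌋ = 314
Train = 1574 - 314 = 1260

Train: 1260, Test: 314


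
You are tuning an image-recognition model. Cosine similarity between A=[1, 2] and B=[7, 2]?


A·B = 1·7 + 2·2 = 11
‖A‖ = √5 = 2.2361, ‖B‖ = √53 = 7.2801
cos = 11/(√5·√53) = 11/√265 = 0.6757

0.6757


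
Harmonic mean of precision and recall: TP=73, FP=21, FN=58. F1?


Precision = 73/94 = 0.7766
Recall = 73/131 = 0.5573
F1 = 2·P·R/(P+R) = 2·TP/(2·TP+FP+FN) = 146/(146+21+58) = 146/225 = 0.6489

0.6489


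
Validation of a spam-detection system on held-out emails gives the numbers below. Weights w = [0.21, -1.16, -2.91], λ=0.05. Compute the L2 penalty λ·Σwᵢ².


‖w‖₂² = (0.21)² + (-1.16)² + (-2.91)²
     = 0.0441 + 1.3456 + 8.4681
     = 9.8578
λ·‖w‖₂² = 0.05·9.8578 = 0.49289

0.49289


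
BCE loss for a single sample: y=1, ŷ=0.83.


BCE = -[y·ln(p) + (1-y)·ln(1-p)]
= -1·ln(0.83) - 0
= -ln(0.83) = 0.1863

0.1863


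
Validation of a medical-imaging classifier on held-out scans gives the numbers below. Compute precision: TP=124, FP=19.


Precision = TP/(TP+FP)
= 124/(124+19)
= 124/143 = 86.71%

86.71%


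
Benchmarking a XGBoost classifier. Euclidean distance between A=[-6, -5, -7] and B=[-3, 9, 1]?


d = √((-6+ 3)² + (-5-9)² + (-7-1)²)
  = √(9 + 196 + 64)
  = √269 = 16.4012

16.4012


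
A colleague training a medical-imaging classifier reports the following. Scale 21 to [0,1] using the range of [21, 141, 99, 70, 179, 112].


min=21, max=179
(21-21)/(179-21) = 0/158 = 0.0

0.0


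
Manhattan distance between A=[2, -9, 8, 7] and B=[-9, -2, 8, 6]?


d = |2+ 9| + |-9+ 2| + |8-8| + |7-6|
  = 11 + 7 + 0 + 1
  = 19

19


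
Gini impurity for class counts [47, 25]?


Probabilities: [47/72, 25/72] ≈ [0.6528, 0.3472]
Σpᵢ² = (2209 + 625)/72² = 2834/5184
Gini = 1 - Σpᵢ² = 1 - 2834/5184 = 0.4533

0.4533


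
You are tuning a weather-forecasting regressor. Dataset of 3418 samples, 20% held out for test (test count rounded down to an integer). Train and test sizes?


Test = ⌊3418·20/100⌋ = 683
Train = 3418 - 683 = 2735

Train: 2735, Test: 683


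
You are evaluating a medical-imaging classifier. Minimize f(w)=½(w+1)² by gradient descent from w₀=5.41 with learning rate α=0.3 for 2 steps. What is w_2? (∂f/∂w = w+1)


step 1: grad = 5.41+1 = 6.41; w = 5.41 - 0.3·(6.41) = 3.487
step 2: grad = 3.487+1 = 4.487; w = 3.487 - 0.3·(4.487) = 2.1409

2.1409


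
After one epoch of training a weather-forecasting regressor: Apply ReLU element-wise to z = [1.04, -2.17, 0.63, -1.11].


ReLU(1.04) = max(0, 1.04) = 1.04
ReLU(-2.17) = max(0, -2.17) = 0.0
ReLU(0.63) = max(0, 0.63) = 0.63
ReLU(-1.11) = max(0, -1.11) = 0.0
result = [1.04, 0.0, 0.63, 0.0]

[1.04, 0.0, 0.63, 0.0]


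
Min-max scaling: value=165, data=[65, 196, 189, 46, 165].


min=46, max=196
(165-46)/(196-46) = 119/150 = 0.7933

0.7933


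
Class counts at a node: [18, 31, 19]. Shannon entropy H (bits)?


Probabilities: [18/68, 31/68, 19/68] ≈ [0.2647, 0.4559, 0.2794]
H = -((18/68)·log₂(18/68) + (31/68)·log₂(31/68) + (19/68)·log₂(19/68))
  = 1.5382 bits

1.5382 bits


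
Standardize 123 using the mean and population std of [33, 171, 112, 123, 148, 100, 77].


μ = 109.1429, σ = 42.1746
z = (123 - 109.1429)/42.1746 = 0.3286

0.3286


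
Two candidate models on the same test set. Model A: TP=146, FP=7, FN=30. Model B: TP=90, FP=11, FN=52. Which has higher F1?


Model A: P=146/153=0.9542, R=146/176=0.8295, F1=2PR/(P+R)=2TP/(2TP+FP+FN)=292/329=0.8875
Model B: P=90/101=0.8911, R=90/142=0.6338, F1=2PR/(P+R)=2TP/(2TP+FP+FN)=180/243=0.7407
0.8875 > 0.7407 → Model A

Model A


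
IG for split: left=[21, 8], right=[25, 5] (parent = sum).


Parent = [46, 13], H_parent = 0.7608
H_left = 0.8498 (n=29), H_right = 0.65 (n=30)
H_children = (29/59)·0.8498 + (30/59)·0.65 = 0.7482
IG = 0.7608 - 0.7482 = 0.0126

0.0126


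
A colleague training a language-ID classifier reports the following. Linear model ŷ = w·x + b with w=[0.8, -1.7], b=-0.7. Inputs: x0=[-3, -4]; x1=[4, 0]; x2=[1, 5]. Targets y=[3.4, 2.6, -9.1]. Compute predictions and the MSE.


ŷ0 = (0.8)·(-3) + (-1.7)·(-4) - 0.7 = 3.7
ŷ1 = (0.8)·(4) + (-1.7)·(0) - 0.7 = 2.5
ŷ2 = (0.8)·(1) + (-1.7)·(5) - 0.7 = -8.4
errors² = [0.09, 0.01, 0.49]
MSE = 0.5900/3 = 0.1967

0.1967


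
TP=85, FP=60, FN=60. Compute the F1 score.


Precision = 85/145 = 0.5862
Recall = 85/145 = 0.5862
F1 = 2·P·R/(P+R) = 2·TP/(2·TP+FP+FN) = 170/(170+60+60) = 170/290 = 0.5862

0.5862


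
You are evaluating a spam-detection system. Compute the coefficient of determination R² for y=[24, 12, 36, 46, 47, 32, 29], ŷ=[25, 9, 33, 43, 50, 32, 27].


ȳ = 32.2857
SS_res = Σ(y-ŷ)² = 41
SS_tot = Σ(y-ȳ)² = 909.43
R² = 1 - SS_res/SS_tot = 1 - 0.0451 = 0.9549

0.9549


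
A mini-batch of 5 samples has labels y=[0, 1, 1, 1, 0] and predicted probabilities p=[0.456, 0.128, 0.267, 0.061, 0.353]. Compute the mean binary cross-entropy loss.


L[0] = -ln(1-0.456) = -ln(0.544) = 0.6088
L[1] = -ln(0.128) = 2.0557
L[2] = -ln(0.267) = 1.3205
L[3] = -ln(0.061) = 2.7969
L[4] = -ln(1-0.353) = -ln(0.647) = 0.4354
mean = (0.6088 + 2.0557 + 1.3205 + 2.7969 + 0.4354)/5 = 1.4435

1.4435


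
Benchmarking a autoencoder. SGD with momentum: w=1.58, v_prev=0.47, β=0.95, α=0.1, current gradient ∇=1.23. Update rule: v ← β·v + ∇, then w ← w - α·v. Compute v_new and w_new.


v_new = 0.95·0.47 + 1.23 = 0.4465 + 1.23 = 1.6765
w_new = 1.58 - 0.1·1.6765 = 1.58 - 0.16765 = 1.41235

v_new=1.6765, w_new=1.41235


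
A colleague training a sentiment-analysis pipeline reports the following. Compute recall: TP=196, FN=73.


Recall = TP/(TP+FN)
= 196/(196+73)
= 196/269 = 72.86%

72.86%


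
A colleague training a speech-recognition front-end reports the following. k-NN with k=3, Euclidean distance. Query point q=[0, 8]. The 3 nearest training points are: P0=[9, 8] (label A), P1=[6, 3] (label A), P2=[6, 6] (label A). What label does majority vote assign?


d(q,P0) = 9.0  (label A)
d(q,P1) = 7.8102  (label A)
d(q,P2) = 6.3246  (label A)
Votes: A=3, B=0
Majority → A

A


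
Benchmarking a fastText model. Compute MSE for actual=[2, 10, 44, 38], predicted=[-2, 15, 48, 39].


Squared errors: (2+ 2)²=16, (10-15)²=25, (44-48)²=16, (38-39)²=1
Sum = 58
MSE = 58/4 = 29/2

29/2


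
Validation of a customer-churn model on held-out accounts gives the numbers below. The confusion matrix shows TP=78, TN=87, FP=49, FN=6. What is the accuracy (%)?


Accuracy = (TP+TN)/(TP+TN+FP+FN)
= (78+87)/(220)
= 165/220 = 75.0%

75.0%


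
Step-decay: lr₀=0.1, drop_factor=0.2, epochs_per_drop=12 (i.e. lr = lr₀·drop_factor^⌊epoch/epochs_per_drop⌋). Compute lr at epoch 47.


n_drops = ⌊47/12⌋ = 3
lr = 0.1·0.2^3 = 0.1·0.008 = 0.0008

0.0008


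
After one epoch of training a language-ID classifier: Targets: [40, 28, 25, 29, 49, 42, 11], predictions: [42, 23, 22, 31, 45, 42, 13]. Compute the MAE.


Absolute errors: |40-42|=2, |28-23|=5, |25-22|=3, |29-31|=2, |49-45|=4, |42-42|=0, |11-13|=2
Sum = 18
MAE = 18/7 = 18/7

18/7


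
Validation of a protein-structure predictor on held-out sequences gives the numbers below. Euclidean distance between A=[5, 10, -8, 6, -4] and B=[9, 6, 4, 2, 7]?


d = √((5-9)² + (10-6)² + (-8-4)² + (6-2)² + (-4-7)²)
  = √(16 + 16 + 144 + 16 + 121)
  = √313 = 17.6918

17.6918


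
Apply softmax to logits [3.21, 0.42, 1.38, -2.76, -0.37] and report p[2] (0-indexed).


Exponentials: e^3.21=24.7791, e^0.42=1.522, e^1.38=3.9749, e^-2.76=0.0633, e^-0.37=0.6907
Sum = 31.03
Softmax = [0.7986, 0.049, 0.1281, 0.002, 0.0223]
p[2] = 3.9749/31.03 = 0.1281

0.1281


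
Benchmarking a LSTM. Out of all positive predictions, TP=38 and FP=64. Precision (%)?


Precision = TP/(TP+FP)
= 38/(38+64)
= 38/102 = 37.25%

37.25%


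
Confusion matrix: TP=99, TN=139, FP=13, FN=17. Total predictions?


Total = TP + TN + FP + FN
= 99 + 139 + 13 + 17
= 268
(Predicted positive: 112, predicted negative: 156)

268


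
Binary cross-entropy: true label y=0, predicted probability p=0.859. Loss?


BCE = -[y·ln(p) + (1-y)·ln(1-p)]
= -0 - 1·ln(1-0.859)
= -ln(0.141) = 1.959

1.959


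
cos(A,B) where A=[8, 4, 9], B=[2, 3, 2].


A·B = 8·2 + 4·3 + 9·2 = 46
‖A‖ = √161 = 12.6886, ‖B‖ = √17 = 4.1231
cos = 46/(√161·√17) = 46/√2737 = 0.8793

0.8793


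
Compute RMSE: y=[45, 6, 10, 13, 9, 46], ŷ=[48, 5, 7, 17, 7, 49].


MSE = 48/6 = 8
RMSE = √(48/6) = 2.8284

2.8284


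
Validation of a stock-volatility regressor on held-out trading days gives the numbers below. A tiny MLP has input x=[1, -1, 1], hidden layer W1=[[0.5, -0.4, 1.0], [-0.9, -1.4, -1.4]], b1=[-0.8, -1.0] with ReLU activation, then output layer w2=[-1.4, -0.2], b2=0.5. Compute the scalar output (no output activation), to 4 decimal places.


z1[0] = (0.5)·(1) + (-0.4)·(-1) + (1.0)·(1) - 0.8 = 1.1
z1[1] = (-0.9)·(1) + (-1.4)·(-1) + (-1.4)·(1) - 1.0 = -1.9
h = ReLU(z1) = [1.1, 0.0]
output = (-1.4)·(1.1) + (-0.2)·(0.0) + 0.5 = -1.04

-1.04


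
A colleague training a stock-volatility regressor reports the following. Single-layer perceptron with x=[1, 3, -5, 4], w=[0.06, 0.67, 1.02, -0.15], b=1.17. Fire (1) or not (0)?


z = (1)·(0.06) + (3)·(0.67) + (-5)·(1.02) + (4)·(-0.15) + 1.17
  = -2.46
step(z) = 0 (z<0)

0


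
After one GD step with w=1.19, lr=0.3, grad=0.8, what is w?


w_new = w - α·∇
= 1.19 - 0.3·0.8
= 1.19 - 0.24
= 0.95

0.95


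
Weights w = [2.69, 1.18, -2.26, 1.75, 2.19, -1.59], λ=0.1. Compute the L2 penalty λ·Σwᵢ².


‖w‖₂² = (2.69)² + (1.18)² + (-2.26)² + (1.75)² + (2.19)² + (-1.59)²
     = 7.2361 + 1.3924 + 5.1076 + 3.0625 + 4.7961 + 2.5281
     = 24.1228
λ·‖w‖₂² = 0.1·24.1228 = 2.41228

2.41228


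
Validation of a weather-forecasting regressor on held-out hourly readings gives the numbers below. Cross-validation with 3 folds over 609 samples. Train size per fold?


Fold size = 609/3 = 203
Training per fold = 609 - 203 = 406

406


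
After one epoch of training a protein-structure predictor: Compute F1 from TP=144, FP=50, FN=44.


Precision = 144/194 = 0.7423
Recall = 144/188 = 0.766
F1 = 2·P·R/(P+R) = 2·TP/(2·TP+FP+FN) = 288/(288+50+44) = 288/382 = 0.7539

0.7539


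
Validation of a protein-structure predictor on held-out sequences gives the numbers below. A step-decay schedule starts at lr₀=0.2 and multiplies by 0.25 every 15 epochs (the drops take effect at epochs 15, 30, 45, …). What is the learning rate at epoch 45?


n_drops = ⌊45/15⌋ = 3
lr = 0.2·0.25^3 = 0.2·0.015625 = 0.003125

0.003125


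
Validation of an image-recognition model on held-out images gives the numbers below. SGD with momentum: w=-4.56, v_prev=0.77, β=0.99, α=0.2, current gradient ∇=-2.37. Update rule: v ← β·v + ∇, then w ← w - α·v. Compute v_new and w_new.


v_new = 0.99·0.77 - 2.37 = 0.7623 - 2.37 = -1.6077
w_new = -4.56 - 0.2·-1.6077 = -4.56 + 0.32154 = -4.23846

v_new=-1.6077, w_new=-4.23846


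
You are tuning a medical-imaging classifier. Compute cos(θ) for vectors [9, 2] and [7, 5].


A·B = 9·7 + 2·5 = 73
‖A‖ = √85 = 9.2195, ‖B‖ = √74 = 8.6023
cos = 73/(√85·√74) = 73/√6290 = 0.9204

0.9204


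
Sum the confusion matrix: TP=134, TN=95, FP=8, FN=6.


Total = TP + TN + FP + FN
= 134 + 95 + 8 + 6
= 243
(Predicted positive: 142, predicted negative: 101)

243


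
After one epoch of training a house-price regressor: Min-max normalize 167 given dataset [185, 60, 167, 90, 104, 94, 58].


min=58, max=185
(167-58)/(185-58) = 109/127 = 0.8583

0.8583


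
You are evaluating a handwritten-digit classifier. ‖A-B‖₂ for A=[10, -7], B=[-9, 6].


d = √((10+ 9)² + (-7-6)²)
  = √(361 + 169)
  = √530 = 23.0217

23.0217


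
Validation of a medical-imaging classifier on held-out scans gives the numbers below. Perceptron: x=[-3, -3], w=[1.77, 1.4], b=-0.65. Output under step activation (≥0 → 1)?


z = (-3)·(1.77) + (-3)·(1.4) - 0.65
  = -10.16
step(z) = 0 (z<0)

0


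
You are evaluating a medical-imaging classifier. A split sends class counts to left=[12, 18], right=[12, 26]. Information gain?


Parent = [24, 44], H_parent = 0.9367
H_left = 0.971 (n=30), H_right = 0.8997 (n=38)
H_children = (30/68)·0.971 + (38/68)·0.8997 = 0.9312
IG = 0.9367 - 0.9312 = 0.0055

0.0055


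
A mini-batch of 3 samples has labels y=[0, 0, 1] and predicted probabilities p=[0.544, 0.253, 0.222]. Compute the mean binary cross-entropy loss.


L[0] = -ln(1-0.544) = -ln(0.456) = 0.7853
L[1] = -ln(1-0.253) = -ln(0.747) = 0.2917
L[2] = -ln(0.222) = 1.5051
mean = (0.7853 + 0.2917 + 1.5051)/3 = 0.8607

0.8607


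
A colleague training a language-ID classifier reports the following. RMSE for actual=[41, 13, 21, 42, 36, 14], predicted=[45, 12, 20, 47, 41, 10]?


MSE = 84/6 = 14
RMSE = √(84/6) = 3.7417

3.7417


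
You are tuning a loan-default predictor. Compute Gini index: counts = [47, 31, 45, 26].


Probabilities: [47/149, 31/149, 45/149, 26/149] ≈ [0.3154, 0.2081, 0.302, 0.1745]
Σpᵢ² = (2209 + 961 + 2025 + 676)/149² = 5871/22201
Gini = 1 - Σpᵢ² = 1 - 5871/22201 = 0.7356

0.7356


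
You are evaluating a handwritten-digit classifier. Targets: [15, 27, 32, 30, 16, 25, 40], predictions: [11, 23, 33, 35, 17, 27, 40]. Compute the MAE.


Absolute errors: |15-11|=4, |27-23|=4, |32-33|=1, |30-35|=5, |16-17|=1, |25-27|=2, |40-40|=0
Sum = 17
MAE = 17/7 = 17/7

17/7


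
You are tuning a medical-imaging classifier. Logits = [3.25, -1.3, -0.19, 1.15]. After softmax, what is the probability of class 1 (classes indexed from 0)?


Exponentials: e^3.25=25.7903, e^-1.3=0.2725, e^-0.19=0.827, e^1.15=3.1582
Sum = 30.048
Softmax = [0.8583, 0.0091, 0.0275, 0.1051]
p[1] = 0.2725/30.048 = 0.0091

0.0091


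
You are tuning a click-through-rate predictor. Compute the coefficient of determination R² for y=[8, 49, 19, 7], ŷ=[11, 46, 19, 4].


ȳ = 20.75
SS_res = Σ(y-ŷ)² = 27
SS_tot = Σ(y-ȳ)² = 1152.75
R² = 1 - SS_res/SS_tot = 1 - 0.0234 = 0.9766

0.9766


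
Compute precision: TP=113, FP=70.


Precision = TP/(TP+FP)
= 113/(113+70)
= 113/183 = 61.75%

61.75%


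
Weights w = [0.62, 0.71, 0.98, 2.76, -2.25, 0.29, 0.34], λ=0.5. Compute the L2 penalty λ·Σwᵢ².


‖w‖₂² = (0.62)² + (0.71)² + (0.98)² + (2.76)² + (-2.25)² + (0.29)² + (0.34)²
     = 0.3844 + 0.5041 + 0.9604 + 7.6176 + 5.0625 + 0.0841 + 0.1156
     = 14.7287
λ·‖w‖₂² = 0.5·14.7287 = 7.36435

7.36435


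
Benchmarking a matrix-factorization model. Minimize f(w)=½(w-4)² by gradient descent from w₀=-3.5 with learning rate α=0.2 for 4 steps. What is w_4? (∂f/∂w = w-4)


step 1: grad = -3.5-4 = -7.5; w = -3.5 - 0.2·(-7.5) = -2
step 2: grad = -2-4 = -6; w = -2 - 0.2·(-6) = -0.8
step 3: grad = -0.8-4 = -4.8; w = -0.8 - 0.2·(-4.8) = 0.16
step 4: grad = 0.16-4 = -3.84; w = 0.16 - 0.2·(-3.84) = 0.928

0.928


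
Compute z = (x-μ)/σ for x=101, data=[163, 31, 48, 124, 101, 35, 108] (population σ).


μ = 87.1429, σ = 46.5109
z = (101 - 87.1429)/46.5109 = 0.2979

0.2979


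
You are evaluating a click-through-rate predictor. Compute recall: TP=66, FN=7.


Recall = TP/(TP+FN)
= 66/(66+7)
= 66/73 = 90.41%

90.41%


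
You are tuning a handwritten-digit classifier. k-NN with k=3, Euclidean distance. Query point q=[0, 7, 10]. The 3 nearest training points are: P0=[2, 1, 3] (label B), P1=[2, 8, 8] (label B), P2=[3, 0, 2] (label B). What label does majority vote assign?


d(q,P0) = 9.434  (label B)
d(q,P1) = 3.0  (label B)
d(q,P2) = 11.0454  (label B)
Votes: A=0, B=3
Majority → B

B


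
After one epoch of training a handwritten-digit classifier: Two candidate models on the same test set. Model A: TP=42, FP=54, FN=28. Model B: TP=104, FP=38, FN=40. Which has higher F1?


Model A: P=42/96=0.4375, R=42/70=0.6, F1=2PR/(P+R)=2TP/(2TP+FP+FN)=84/166=0.506
Model B: P=104/142=0.7324, R=104/144=0.7222, F1=2PR/(P+R)=2TP/(2TP+FP+FN)=208/286=0.7273
0.506 < 0.7273 → Model B

Model B


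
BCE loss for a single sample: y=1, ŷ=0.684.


BCE = -[y·ln(p) + (1-y)·ln(1-p)]
= -1·ln(0.684) - 0
= -ln(0.684) = 0.3798

0.3798


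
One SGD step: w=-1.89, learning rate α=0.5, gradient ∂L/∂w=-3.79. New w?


w_new = w - α·∇
= -1.89 - 0.5·-3.79
= -1.89 + 1.895
= 0.005

0.005


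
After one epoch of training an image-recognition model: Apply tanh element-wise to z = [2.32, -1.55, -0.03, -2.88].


tanh(2.32) = 0.9809
tanh(-1.55) = -0.9138
tanh(-0.03) = -0.03
tanh(-2.88) = -0.9937
result = [0.9809, -0.9138, -0.03, -0.9937]

[0.9809, -0.9138, -0.03, -0.9937]


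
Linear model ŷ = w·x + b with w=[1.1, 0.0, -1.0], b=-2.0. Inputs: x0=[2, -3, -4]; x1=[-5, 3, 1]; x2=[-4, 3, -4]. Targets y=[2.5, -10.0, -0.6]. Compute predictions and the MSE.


ŷ0 = (1.1)·(2) + (0.0)·(-3) + (-1.0)·(-4) - 2.0 = 4.2
ŷ1 = (1.1)·(-5) + (0.0)·(3) + (-1.0)·(1) - 2.0 = -8.5
ŷ2 = (1.1)·(-4) + (0.0)·(3) + (-1.0)·(-4) - 2.0 = -2.4
errors² = [2.89, 2.25, 3.24]
MSE = 8.3800/3 = 2.7933

2.7933


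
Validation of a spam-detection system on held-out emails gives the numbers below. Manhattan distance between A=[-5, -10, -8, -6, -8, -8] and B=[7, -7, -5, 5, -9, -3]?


d = |-5-7| + |-10+ 7| + |-8+ 5| + |-6-5| + |-8+ 9| + |-8+ 3|
  = 12 + 3 + 3 + 11 + 1 + 5
  = 35

35


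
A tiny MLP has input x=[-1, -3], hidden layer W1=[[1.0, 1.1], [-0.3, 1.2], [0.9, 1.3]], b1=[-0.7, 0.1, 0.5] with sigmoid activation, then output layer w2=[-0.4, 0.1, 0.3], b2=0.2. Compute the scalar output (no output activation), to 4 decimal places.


z1[0] = (1.0)·(-1) + (1.1)·(-3) - 0.7 = -5.0
z1[1] = (-0.3)·(-1) + (1.2)·(-3) + 0.1 = -3.2
z1[2] = (0.9)·(-1) + (1.3)·(-3) + 0.5 = -4.3
h = sigmoid(z1) = [0.0067, 0.0392, 0.0134]
output = (-0.4)·(0.0067) + (0.1)·(0.0392) + (0.3)·(0.0134) + 0.2 = 0.2053

0.2053


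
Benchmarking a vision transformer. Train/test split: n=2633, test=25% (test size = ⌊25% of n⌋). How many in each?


Test = ⌊2633·25/100⌋ = 658
Train = 2633 - 658 = 1975

Train: 1975, Test: 658


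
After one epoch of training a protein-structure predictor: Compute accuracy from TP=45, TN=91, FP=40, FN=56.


Accuracy = (TP+TN)/(TP+TN+FP+FN)
= (45+91)/(232)
= 136/232 = 58.62%

58.62%


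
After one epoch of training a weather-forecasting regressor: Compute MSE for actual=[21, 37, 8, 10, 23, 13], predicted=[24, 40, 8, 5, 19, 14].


Squared errors: (21-24)²=9, (37-40)²=9, (8-8)²=0, (10-5)²=25, (23-19)²=16, (13-14)²=1
Sum = 60
MSE = 60/6 = 10

10


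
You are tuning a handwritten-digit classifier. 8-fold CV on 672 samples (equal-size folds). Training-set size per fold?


Fold size = 672/8 = 84
Training per fold = 672 - 84 = 588

588


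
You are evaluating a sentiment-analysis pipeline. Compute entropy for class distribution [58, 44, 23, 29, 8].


Probabilities: [58/162, 44/162, 23/162, 29/162, 8/162] ≈ [0.358, 0.2716, 0.142, 0.179, 0.0494]
H = -((58/162)·log₂(58/162) + (44/162)·log₂(44/162) + (23/162)·log₂(23/162) + (29/162)·log₂(29/162) + (8/162)·log₂(8/162))
  = 2.0997 bits

2.0997 bits


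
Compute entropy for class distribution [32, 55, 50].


Probabilities: [32/137, 55/137, 50/137] ≈ [0.2336, 0.4015, 0.365]
H = -((32/137)·log₂(32/137) + (55/137)·log₂(55/137) + (50/137)·log₂(50/137))
  = 1.5494 bits

1.5494 bits


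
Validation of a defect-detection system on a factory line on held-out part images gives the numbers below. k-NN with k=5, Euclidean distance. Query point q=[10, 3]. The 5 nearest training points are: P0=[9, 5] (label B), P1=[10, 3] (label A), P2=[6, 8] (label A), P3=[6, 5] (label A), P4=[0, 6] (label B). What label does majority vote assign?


d(q,P0) = 2.2361  (label B)
d(q,P1) = 0.0  (label A)
d(q,P2) = 6.4031  (label A)
d(q,P3) = 4.4721  (label A)
d(q,P4) = 10.4403  (label B)
Votes: A=3, B=2
Majority → A

A
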